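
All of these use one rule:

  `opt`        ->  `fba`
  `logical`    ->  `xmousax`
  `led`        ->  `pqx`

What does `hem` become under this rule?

The output letters match the input read backwards, each shifted +12: opt reversed is tpo. Read the word backwards and shift each letter +12.
For hem: reverse → meh; then shift: m+12=y, e+12=q, h+12=t.

yqt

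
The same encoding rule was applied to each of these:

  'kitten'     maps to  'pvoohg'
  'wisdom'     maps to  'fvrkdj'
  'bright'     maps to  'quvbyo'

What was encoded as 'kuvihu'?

k(10)→p(15) and i(8)→v(21) fit y≡23x+19 (mod 26); the inverse of 23 mod 26 is 17. Treating letters as 0–25, the rule is x ↦ 23x + 19 (mod 26).
Decoding kuvihu: k(10)→17·(10−19)≡3=d; u(20)→17·(20−19)≡17=r; v(21)→17·(21−19)≡8=i; i(8)→17·(8−19)≡21=v; h(7)→17·(7−19)≡4=e; u(20)→17·(20−19)≡17=r (all mod 26).

driver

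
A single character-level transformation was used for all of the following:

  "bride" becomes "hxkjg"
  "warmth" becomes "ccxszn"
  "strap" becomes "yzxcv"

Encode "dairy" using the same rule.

jckxe

Two shifts are in play — +2 for a/e/i/o/u, +6 for every other letter.
Applying it to dairy: d(cons)+6=j, a(vowel)+2=c, i(vowel)+2=k, r(cons)+6=x, y(cons)+6=e.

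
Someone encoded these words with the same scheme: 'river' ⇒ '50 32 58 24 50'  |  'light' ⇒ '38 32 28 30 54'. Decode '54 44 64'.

toy

r(#18)→50 and i(#9)→32: differences scale by 2, so n = 2·pos + 14. With a=1..z=26, the number is 2·pos + 14.
Decoding 54 44 64: 54→(54−14)÷2=20=t, 44→(44−14)÷2=15=o, 64→(64−14)÷2=25=y.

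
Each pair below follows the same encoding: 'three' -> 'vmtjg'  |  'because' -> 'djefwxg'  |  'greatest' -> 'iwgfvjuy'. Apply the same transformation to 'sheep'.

umgjr

Shifts by position in three: pos 0: t→v (+2), pos 1: h→m (+5), pos 2: r→t (+2), pos 3: e→j (+5) — repeating every 2. It's a Vigenère-style cipher with numeric key [2,5]: position i shifts by key[i mod 2].
On sheep: s+2=u, h+5=m, e+2=g, e+5=j, p+2=r.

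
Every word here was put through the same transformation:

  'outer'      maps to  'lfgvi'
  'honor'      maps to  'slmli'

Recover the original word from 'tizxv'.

Each pair mirrors across the alphabet (o↔l, u↔f, t↔g): positions sum to 25. Letters are reflected about the middle of the alphabet (position → 25−position): Atbash.
Decoding tizxv: t↔g, i↔r, z↔a, x↔c, v↔e.

grace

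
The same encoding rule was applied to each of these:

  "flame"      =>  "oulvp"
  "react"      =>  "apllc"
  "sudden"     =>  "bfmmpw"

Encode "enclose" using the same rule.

The shift depends on letter class: consonant f→o is +9, but vowel a→l is +11. Two shifts are in play — +11 for a/e/i/o/u, +9 for every other letter.
On enclose: e(vowel)+11=p, n(cons)+9=w, c(cons)+9=l, l(cons)+9=u, o(vowel)+11=z, s(cons)+9=b, e(vowel)+11=p.

pwluzbp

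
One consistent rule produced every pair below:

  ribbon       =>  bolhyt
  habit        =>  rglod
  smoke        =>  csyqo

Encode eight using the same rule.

Shifts by position in ribbon: pos 0: r→b (+10), pos 1: i→o (+6), pos 2: b→l (+10), pos 3: b→h (+6) — repeating every 2. It's a Vigenère-style cipher with numeric key [10,6]: position i shifts by key[i mod 2].
Applying it to eight: e+10=o, i+6=o, g+10=q, h+6=n, t+10=d.

ooqnd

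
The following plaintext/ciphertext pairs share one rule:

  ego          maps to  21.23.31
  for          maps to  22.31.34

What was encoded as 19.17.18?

Each letter is replaced by its alphabet position (a=1..z=26) + 16.
Decoding 19.17.18: 19→(19−16)÷1=3=c, 17→(17−16)÷1=1=a, 18→(18−16)÷1=2=b.

cab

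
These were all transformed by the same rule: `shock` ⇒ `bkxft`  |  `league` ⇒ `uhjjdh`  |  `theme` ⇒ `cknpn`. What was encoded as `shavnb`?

jersey

A repeating key of period 2 is used — shifts +9, +3 over and over.
Undoing it on shavnb: s−9=j, h−3=e, a−9=r, v−3=s, n−9=e, b−3=y.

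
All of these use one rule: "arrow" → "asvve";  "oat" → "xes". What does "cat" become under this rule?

xeg

The output letters match the input read backwards, each shifted +4: arrow reversed is worra. Read the word backwards and shift each letter +4.
For cat: reverse → tac; then shift: t+4=x, a+4=e, c+4=g.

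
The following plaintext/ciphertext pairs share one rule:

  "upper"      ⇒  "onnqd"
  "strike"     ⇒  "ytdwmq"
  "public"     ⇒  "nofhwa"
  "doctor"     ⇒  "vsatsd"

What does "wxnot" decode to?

u(20)→o(14) and p(15)→n(13) fit y≡21x+10 (mod 26); the inverse of 21 mod 26 is 5. This is an affine cipher: with a=0,…,z=25, each position x becomes (21x+10) mod 26.
Decoding wxnot: w(22)→5·(22−10)≡8=i; x(23)→5·(23−10)≡13=n; n(13)→5·(13−10)≡15=p; o(14)→5·(14−10)≡20=u; t(19)→5·(19−10)≡19=t (all mod 26).

input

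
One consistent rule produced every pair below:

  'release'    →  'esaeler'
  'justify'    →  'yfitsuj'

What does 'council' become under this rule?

licnuoc

The output letters match the input read backwards: release reversed is esaeler. The word is simply reversed.
On council: reverse → licnuoc.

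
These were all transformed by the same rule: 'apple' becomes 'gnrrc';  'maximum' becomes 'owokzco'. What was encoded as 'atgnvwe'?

Read the word backwards and shift each letter +2.
Reversing it on atgnvwe: shift back: a−2=y, t−2=r, g−2=e, n−2=l, v−2=t, w−2=u, e−2=c → yreltuc; then reverse → cutlery.

cutlery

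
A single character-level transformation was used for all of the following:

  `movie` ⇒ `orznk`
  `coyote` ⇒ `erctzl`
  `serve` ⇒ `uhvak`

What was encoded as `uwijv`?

In movie: m→o is +2, o→r is +3, v→z is +4, i→n is +5 — the shift increases by 1 each position. The shift increases by 1 at each position, starting from +2: 2, 3, 4, ….
Undoing it on uwijv: u−2=s, w−3=t, i−4=e, j−5=e, v−6=p.

steep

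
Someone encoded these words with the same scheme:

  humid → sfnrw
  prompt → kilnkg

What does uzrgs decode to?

Each pair mirrors across the alphabet (h↔s, u↔f, m↔n): positions sum to 25. Each letter is replaced by its mirror in the alphabet: a↔z, b↔y, c↔x, and so on (the Atbash cipher).
Undoing it on uzrgs: u↔f, z↔a, r↔i, g↔t, s↔h.

faith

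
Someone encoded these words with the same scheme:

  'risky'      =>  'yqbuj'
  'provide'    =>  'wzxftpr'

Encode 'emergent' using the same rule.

lunbrqah

In risky: r→y is +7, i→q is +8, s→b is +9, k→u is +10 — the shift increases by 1 each position. Letter i (0-indexed) is shifted by i+7, so successive shifts are 7, 8, 9, ….
For emergent: e+7=l, m+8=u, e+9=n, r+10=b, g+11=r, e+12=q, n+13=a, t+14=h.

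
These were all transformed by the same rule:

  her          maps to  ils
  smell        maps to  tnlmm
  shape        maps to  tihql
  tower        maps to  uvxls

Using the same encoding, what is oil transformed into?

vpm

The shift depends on letter class: consonant h→i is +1, but vowel e→l is +7. The rule splits by letter class: vowels +7, consonants +1.
On oil: o(vowel)+7=v, i(vowel)+7=p, l(cons)+1=m.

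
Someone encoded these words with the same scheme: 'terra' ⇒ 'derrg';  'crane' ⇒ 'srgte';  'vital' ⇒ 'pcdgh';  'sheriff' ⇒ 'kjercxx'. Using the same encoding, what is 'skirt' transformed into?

t(19)→d(3) and e(4)→e(4) fit y≡19x+6 (mod 26); the inverse of 19 mod 26 is 11. This is an affine cipher: with a=0,…,z=25, each position x becomes (19x+6) mod 26.
Applying it to skirt: s(18)→19·18+6≡10=k; k(10)→19·10+6≡14=o; i(8)→19·8+6≡2=c; r(17)→19·17+6≡17=r; t(19)→19·19+6≡3=d (all mod 26).

kocrd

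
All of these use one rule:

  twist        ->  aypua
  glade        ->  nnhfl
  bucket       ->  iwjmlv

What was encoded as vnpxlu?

The shifts repeat in a cycle of length 2: positions 0,1,… shift by +7, +2, then the pattern repeats.
Reversing it on vnpxlu: v−7=o, n−2=l, p−7=i, x−2=v, l−7=e, u−2=s.

olives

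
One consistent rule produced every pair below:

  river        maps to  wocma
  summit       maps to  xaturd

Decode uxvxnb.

In river: r→w is +5, i→o is +6, v→c is +7, e→m is +8 — the shift increases by 1 each position. The shift increases by 1 at each position, starting from +5: 5, 6, 7, ….
Undoing it on uxvxnb: u−5=p, x−6=r, v−7=o, x−8=p, n−9=e, b−10=r.

proper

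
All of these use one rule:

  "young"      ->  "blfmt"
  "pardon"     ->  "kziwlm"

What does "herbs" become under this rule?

sviyh

Each pair mirrors across the alphabet (y↔b, o↔l, u↔f): positions sum to 25. Each letter is replaced by its mirror in the alphabet: a↔z, b↔y, c↔x, and so on (the Atbash cipher).
For herbs: h↔s, e↔v, r↔i, b↔y, s↔h.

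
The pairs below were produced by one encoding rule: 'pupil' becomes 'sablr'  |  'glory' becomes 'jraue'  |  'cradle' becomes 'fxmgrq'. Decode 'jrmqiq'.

glance

Shifts by position in pupil: pos 0: p→s (+3), pos 1: u→a (+6), pos 2: p→b (+12), pos 3: i→l (+3), pos 4: l→r (+6) — repeating every 3. It's a Vigenère-style cipher with numeric key [3,6,12]: position i shifts by key[i mod 3].
Reversing it on jrmqiq: j−3=g, r−6=l, m−12=a, q−3=n, i−6=c, q−12=e.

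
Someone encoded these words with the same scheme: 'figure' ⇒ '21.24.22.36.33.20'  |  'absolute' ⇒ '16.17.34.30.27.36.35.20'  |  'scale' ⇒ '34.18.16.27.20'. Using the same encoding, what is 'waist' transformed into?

38.16.24.34.35

f is letter #6 and maps to 21: an offset of 15. The number is (letter's place in the alphabet, a=1) + 15.
On waist: w=23→38, a=1→16, i=9→24, s=19→34, t=20→35.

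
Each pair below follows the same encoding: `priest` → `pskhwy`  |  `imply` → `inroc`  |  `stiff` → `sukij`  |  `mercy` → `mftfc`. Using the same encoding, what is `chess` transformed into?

cigvw

In priest: p→p is +0, r→s is +1, i→k is +2, e→h is +3 — the shift increases by 1 each position. Letter i (0-indexed) is shifted by i+0, so successive shifts are 0, 1, 2, ….
Applying it to chess: c+0=c, h+1=i, e+2=g, s+3=v, s+4=w.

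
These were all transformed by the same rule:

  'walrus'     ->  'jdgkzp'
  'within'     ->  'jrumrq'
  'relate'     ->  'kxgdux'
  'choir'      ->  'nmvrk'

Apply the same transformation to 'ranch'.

kdqnm

w(22)→j(9) and a(0)→d(3) fit y≡5x+3 (mod 26); the inverse of 5 mod 26 is 21. Treating letters as 0–25, the rule is x ↦ 5x + 3 (mod 26).
Applying it to ranch: r(17)→5·17+3≡10=k; a(0)→5·0+3≡3=d; n(13)→5·13+3≡16=q; c(2)→5·2+3≡13=n; h(7)→5·7+3≡12=m (all mod 26).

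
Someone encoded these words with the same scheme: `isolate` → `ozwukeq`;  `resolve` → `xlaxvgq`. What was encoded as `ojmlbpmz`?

icecream

In isolate: i→o is +6, s→z is +7, o→w is +8, l→u is +9 — the shift increases by 1 each position. The shift increases by 1 at each position, starting from +6: 6, 7, 8, ….
Reversing it on ojmlbpmz: o−6=i, j−7=c, m−8=e, l−9=c, b−10=r, p−11=e, m−12=a, z−13=m.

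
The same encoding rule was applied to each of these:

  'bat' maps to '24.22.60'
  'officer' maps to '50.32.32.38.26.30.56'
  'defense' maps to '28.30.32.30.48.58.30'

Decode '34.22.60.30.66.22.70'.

gateway

With a=1..z=26, the number is 2·pos + 20.
Undoing it on 34.22.60.30.66.22.70: 34→(34−20)÷2=7=g, 22→(22−20)÷2=1=a, 60→(60−20)÷2=20=t, 30→(30−20)÷2=5=e, 66→(66−20)÷2=23=w, 22→(22−20)÷2=1=a, 70→(70−20)÷2=25=y.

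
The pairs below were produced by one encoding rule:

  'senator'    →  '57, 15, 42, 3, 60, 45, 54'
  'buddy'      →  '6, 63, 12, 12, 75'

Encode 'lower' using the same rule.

s(#19)→57 and e(#5)→15: differences scale by 3, so n = 3·pos + 0. With a=1..z=26, the number is 3·pos.
Applying it to lower: l=12→36, o=15→45, w=23→69, e=5→15, r=18→54.

36, 45, 69, 15, 54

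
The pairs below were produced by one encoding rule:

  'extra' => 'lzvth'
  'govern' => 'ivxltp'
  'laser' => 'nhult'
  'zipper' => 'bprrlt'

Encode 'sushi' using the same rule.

ubujp

The shift depends on letter class: consonant x→z is +2, but vowel e→l is +7. Two shifts are in play — +7 for a/e/i/o/u, +2 for every other letter.
Applying it to sushi: s(cons)+2=u, u(vowel)+7=b, s(cons)+2=u, h(cons)+2=j, i(vowel)+7=p.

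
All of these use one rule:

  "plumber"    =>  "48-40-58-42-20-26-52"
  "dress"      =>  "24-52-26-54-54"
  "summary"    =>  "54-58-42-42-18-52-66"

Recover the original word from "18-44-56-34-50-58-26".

Each letter becomes 2×(its alphabet position, a=1..z=26) + 16.
Undoing it on 18-44-56-34-50-58-26: 18→(18−16)÷2=1=a, 44→(44−16)÷2=14=n, 56→(56−16)÷2=20=t, 34→(34−16)÷2=9=i, 50→(50−16)÷2=17=q, 58→(58−16)÷2=21=u, 26→(26−16)÷2=5=e.

antique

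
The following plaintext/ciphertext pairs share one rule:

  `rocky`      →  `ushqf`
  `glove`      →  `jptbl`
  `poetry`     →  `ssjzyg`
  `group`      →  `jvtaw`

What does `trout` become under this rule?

In rocky: r→u is +3, o→s is +4, c→h is +5, k→q is +6 — the shift increases by 1 each position. Each letter shifts forward by (position + 3), i.e. 3, 4, 5, … — the shift grows by one for each successive letter.
Applying it to trout: t+3=w, r+4=v, o+5=t, u+6=a, t+7=a.

wvtaa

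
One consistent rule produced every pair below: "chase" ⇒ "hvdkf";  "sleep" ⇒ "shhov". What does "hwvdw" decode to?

Read the word backwards and shift each letter +3.
Decoding hwvdw: shift back: h−3=e, w−3=t, v−3=s, d−3=a, w−3=t → etsat; then reverse → taste.

taste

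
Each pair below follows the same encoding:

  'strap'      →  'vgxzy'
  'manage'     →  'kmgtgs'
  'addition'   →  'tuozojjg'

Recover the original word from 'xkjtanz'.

thunder

The word is reversed, then every letter is shifted forward by 6.
Decoding xkjtanz: shift back: x−6=r, k−6=e, j−6=d, t−6=n, a−6=u, n−6=h, z−6=t → rednuht; then reverse → thunder.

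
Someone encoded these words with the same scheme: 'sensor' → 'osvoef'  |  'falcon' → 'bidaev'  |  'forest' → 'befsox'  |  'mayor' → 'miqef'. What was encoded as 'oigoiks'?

s(18)→o(14) and e(4)→s(18) fit y≡9x+8 (mod 26); the inverse of 9 mod 26 is 3. Each letter's alphabet position (a=0..z=25) is mapped through 9·x+8 mod 26 — an affine cipher.
Decoding oigoiks: o(14)→3·(14−8)≡18=s; i(8)→3·(8−8)≡0=a; g(6)→3·(6−8)≡20=u; o(14)→3·(14−8)≡18=s; i(8)→3·(8−8)≡0=a; k(10)→3·(10−8)≡6=g; s(18)→3·(18−8)≡4=e (all mod 26).

sausage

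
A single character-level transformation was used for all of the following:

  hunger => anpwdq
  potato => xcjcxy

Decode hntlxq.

The output letters match the input read backwards, each shifted +9: hunger reversed is regnuh. Two steps: reverse the string, then apply a Caesar shift of +9.
Decoding hntlxq: shift back: h−9=y, n−9=e, t−9=k, l−9=c, x−9=o, q−9=h → yekcoh; then reverse → hockey.

hockey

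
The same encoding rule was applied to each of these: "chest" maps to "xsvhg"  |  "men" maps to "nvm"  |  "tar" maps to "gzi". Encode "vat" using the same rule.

Each pair mirrors across the alphabet (c↔x, h↔s, e↔v): positions sum to 25. Letters are reflected about the middle of the alphabet (position → 25−position): Atbash.
On vat: v↔e, a↔z, t↔g.

ezg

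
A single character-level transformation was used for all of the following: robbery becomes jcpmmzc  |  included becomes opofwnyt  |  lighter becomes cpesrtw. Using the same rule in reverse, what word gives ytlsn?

The output letters match the input read backwards, each shifted +11: robbery reversed is yrebbor. The word is reversed, then every letter is shifted forward by 11.
Reversing it on ytlsn: shift back: y−11=n, t−11=i, l−11=a, s−11=h, n−11=c → niahc; then reverse → chain.

chain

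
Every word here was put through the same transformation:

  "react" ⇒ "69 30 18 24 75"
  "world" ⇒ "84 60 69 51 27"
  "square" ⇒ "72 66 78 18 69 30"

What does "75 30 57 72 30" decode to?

tense

r(#18)→69 and e(#5)→30: differences scale by 3, so n = 3·pos + 15. Each letter becomes 3×(its alphabet position, a=1..z=26) + 15.
Undoing it on 75 30 57 72 30: 75→(75−15)÷3=20=t, 30→(30−15)÷3=5=e, 57→(57−15)÷3=14=n, 72→(72−15)÷3=19=s, 30→(30−15)÷3=5=e.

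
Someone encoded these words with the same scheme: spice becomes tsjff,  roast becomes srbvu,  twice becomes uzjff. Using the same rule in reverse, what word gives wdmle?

Shifts by position in spice: pos 0: s→t (+1), pos 1: p→s (+3), pos 2: i→j (+1), pos 3: c→f (+3) — repeating every 2. A repeating key of period 2 is used — shifts +1, +3 over and over.
Reversing it on wdmle: w−1=v, d−3=a, m−1=l, l−3=i, e−1=d.

valid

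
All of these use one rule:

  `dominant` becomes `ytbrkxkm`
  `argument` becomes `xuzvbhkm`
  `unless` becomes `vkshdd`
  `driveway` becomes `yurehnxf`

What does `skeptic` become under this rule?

djhcmrp

Each letter's alphabet position (a=0..z=25) is mapped through 9·x+23 mod 26 — an affine cipher.
For skeptic: s(18)→9·18+23≡3=d; k(10)→9·10+23≡9=j; e(4)→9·4+23≡7=h; p(15)→9·15+23≡2=c; t(19)→9·19+23≡12=m; i(8)→9·8+23≡17=r; c(2)→9·2+23≡15=p (all mod 26).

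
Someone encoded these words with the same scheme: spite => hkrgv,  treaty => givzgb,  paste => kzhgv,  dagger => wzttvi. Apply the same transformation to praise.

kizrhv

s(18)→h(7) and p(15)→k(10) fit y≡25x+25 (mod 26); the inverse of 25 mod 26 is 25. This is an affine cipher: with a=0,…,z=25, each position x becomes (25x+25) mod 26.
On praise: p(15)→25·15+25≡10=k; r(17)→25·17+25≡8=i; a(0)→25·0+25≡25=z; i(8)→25·8+25≡17=r; s(18)→25·18+25≡7=h; e(4)→25·4+25≡21=v (all mod 26).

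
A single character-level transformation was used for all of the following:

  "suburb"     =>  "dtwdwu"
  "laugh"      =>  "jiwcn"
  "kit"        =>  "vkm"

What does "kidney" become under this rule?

The output letters match the input read backwards, each shifted +2: suburb reversed is brubus. The word is reversed, then every letter is shifted forward by 2.
On kidney: reverse → yendik; then shift: y+2=a, e+2=g, n+2=p, d+2=f, i+2=k, k+2=m.

agpfkm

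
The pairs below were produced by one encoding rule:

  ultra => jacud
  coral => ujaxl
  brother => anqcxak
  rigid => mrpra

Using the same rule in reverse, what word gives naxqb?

Two steps: reverse the string, then apply a Caesar shift of +9.
Undoing it on naxqb: shift back: n−9=e, a−9=r, x−9=o, q−9=h, b−9=s → erohs; then reverse → shore.

shore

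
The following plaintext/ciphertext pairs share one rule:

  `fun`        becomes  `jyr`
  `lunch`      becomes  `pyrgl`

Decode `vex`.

rat

Compare letters: f→j is +4, u→y is +4, n→r is +4 — a constant shift. This is a Caesar cipher with shift 4.
Reversing it on vex: v−4=r, e−4=a, x−4=t.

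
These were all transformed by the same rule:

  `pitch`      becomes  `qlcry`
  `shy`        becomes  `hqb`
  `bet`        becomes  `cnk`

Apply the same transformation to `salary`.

hajujb

Read the word backwards and shift each letter +9.
For salary: reverse → yralas; then shift: y+9=h, r+9=a, a+9=j, l+9=u, a+9=j, s+9=b.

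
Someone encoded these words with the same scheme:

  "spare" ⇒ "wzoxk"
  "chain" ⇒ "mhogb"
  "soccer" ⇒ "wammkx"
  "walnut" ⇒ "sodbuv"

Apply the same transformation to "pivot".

zgtav

Treating letters as 0–25, the rule is x ↦ 25x + 14 (mod 26).
On pivot: p(15)→25·15+14≡25=z; i(8)→25·8+14≡6=g; v(21)→25·21+14≡19=t; o(14)→25·14+14≡0=a; t(19)→25·19+14≡21=v (all mod 26).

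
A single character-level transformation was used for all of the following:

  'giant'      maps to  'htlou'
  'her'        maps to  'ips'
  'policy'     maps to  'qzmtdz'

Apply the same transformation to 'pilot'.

qtmzu

Two shifts are in play — +11 for a/e/i/o/u, +1 for every other letter.
On pilot: p(cons)+1=q, i(vowel)+11=t, l(cons)+1=m, o(vowel)+11=z, t(cons)+1=u.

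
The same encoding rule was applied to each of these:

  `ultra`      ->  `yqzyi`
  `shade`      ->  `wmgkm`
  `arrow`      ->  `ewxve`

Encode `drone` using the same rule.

Each letter shifts forward by (position + 4), i.e. 4, 5, 6, … — the shift grows by one for each successive letter.
Applying it to drone: d+4=h, r+5=w, o+6=u, n+7=u, e+8=m.

hwuum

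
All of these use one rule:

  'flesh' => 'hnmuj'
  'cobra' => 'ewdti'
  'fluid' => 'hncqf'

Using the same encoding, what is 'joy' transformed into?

lwa

The shift depends on letter class: consonant f→h is +2, but vowel e→m is +8. The rule splits by letter class: vowels +8, consonants +2.
Applying it to joy: j(cons)+2=l, o(vowel)+8=w, y(cons)+2=a.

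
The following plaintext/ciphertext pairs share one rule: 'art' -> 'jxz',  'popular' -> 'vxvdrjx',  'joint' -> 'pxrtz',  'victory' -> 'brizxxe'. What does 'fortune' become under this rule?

lxxzdtn

The shift depends on letter class: consonant r→x is +6, but vowel a→j is +9. Two shifts are in play — +9 for a/e/i/o/u, +6 for every other letter.
Applying it to fortune: f(cons)+6=l, o(vowel)+9=x, r(cons)+6=x, t(cons)+6=z, u(vowel)+9=d, n(cons)+6=t, e(vowel)+9=n.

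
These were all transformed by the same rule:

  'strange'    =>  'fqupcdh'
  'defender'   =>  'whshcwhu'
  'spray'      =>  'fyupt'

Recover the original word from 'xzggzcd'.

willing

Each letter's alphabet position (a=0..z=25) is mapped through 11·x+15 mod 26 — an affine cipher.
Undoing it on xzggzcd: x(23)→19·(23−15)≡22=w; z(25)→19·(25−15)≡8=i; g(6)→19·(6−15)≡11=l; g(6)→19·(6−15)≡11=l; z(25)→19·(25−15)≡8=i; c(2)→19·(2−15)≡13=n; d(3)→19·(3−15)≡6=g (all mod 26).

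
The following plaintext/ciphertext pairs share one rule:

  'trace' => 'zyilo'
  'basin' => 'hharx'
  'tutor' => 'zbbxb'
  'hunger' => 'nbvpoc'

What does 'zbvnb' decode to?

In trace: t→z is +6, r→y is +7, a→i is +8, c→l is +9 — the shift increases by 1 each position. Each letter shifts forward by (position + 6), i.e. 6, 7, 8, … — the shift grows by one for each successive letter.
Reversing it on zbvnb: z−6=t, b−7=u, v−8=n, n−9=e, b−10=r.

tuner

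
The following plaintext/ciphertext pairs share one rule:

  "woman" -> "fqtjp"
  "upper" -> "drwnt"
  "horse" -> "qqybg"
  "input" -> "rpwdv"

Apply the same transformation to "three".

Shifts by position in woman: pos 0: w→f (+9), pos 1: o→q (+2), pos 2: m→t (+7), pos 3: a→j (+9), pos 4: n→p (+2) — repeating every 3. A repeating key of period 3 is used — shifts +9, +2, +7 over and over.
On three: t+9=c, h+2=j, r+7=y, e+9=n, e+2=g.

cjyng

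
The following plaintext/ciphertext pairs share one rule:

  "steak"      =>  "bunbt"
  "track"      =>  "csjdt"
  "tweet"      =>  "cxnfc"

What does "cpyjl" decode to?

The shifts repeat in a cycle of length 2: positions 0,1,… shift by +9, +1, then the pattern repeats.
Undoing it on cpyjl: c−9=t, p−1=o, y−9=p, j−1=i, l−9=c.

topic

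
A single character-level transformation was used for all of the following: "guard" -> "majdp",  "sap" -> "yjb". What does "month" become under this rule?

qcwxv

Two steps: reverse the string, then apply a Caesar shift of +9.
On month: reverse → htnom; then shift: h+9=q, t+9=c, n+9=w, o+9=x, m+9=v.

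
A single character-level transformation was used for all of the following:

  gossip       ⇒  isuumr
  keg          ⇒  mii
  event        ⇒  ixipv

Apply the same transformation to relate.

The shift depends on letter class: consonant g→i is +2, but vowel o→s is +4. The rule splits by letter class: vowels +4, consonants +2.
On relate: r(cons)+2=t, e(vowel)+4=i, l(cons)+2=n, a(vowel)+4=e, t(cons)+2=v, e(vowel)+4=i.

tinevi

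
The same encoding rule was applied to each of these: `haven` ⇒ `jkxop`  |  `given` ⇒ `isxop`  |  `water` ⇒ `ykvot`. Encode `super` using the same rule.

uerot

The shift depends on letter class: consonant h→j is +2, but vowel a→k is +10. Vowels shift forward by 10 and consonants shift forward by 2.
On super: s(cons)+2=u, u(vowel)+10=e, p(cons)+2=r, e(vowel)+10=o, r(cons)+2=t.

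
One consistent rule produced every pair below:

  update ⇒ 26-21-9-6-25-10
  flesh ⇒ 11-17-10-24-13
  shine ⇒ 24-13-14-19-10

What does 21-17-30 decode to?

u is letter #21 and maps to 26: an offset of 5. Each letter is replaced by its alphabet position (a=1..z=26) + 5.
Undoing it on 21-17-30: 21→(21−5)÷1=16=p, 17→(17−5)÷1=12=l, 30→(30−5)÷1=25=y.

ply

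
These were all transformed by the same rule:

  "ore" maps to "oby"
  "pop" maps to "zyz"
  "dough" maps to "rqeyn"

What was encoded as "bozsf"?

The output letters match the input read backwards, each shifted +10: ore reversed is ero. Read the word backwards and shift each letter +10.
Decoding bozsf: shift back: b−10=r, o−10=e, z−10=p, s−10=i, f−10=v → repiv; then reverse → viper.

viper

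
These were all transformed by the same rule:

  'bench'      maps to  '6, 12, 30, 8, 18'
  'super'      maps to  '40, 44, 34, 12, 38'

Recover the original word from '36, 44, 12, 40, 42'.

b(#2)→6 and e(#5)→12: differences scale by 2, so n = 2·pos + 2. With a=1..z=26, the number is 2·pos + 2.
Undoing it on 36, 44, 12, 40, 42: 36→(36−2)÷2=17=q, 44→(44−2)÷2=21=u, 12→(12−2)÷2=5=e, 40→(40−2)÷2=19=s, 42→(42−2)÷2=20=t.

quest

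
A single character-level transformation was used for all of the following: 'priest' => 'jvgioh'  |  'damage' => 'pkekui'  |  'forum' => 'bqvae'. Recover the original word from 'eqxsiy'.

monkey

p(15)→j(9) and r(17)→v(21) fit y≡19x+10 (mod 26); the inverse of 19 mod 26 is 11. Treating letters as 0–25, the rule is x ↦ 19x + 10 (mod 26).
Decoding eqxsiy: e(4)→11·(4−10)≡12=m; q(16)→11·(16−10)≡14=o; x(23)→11·(23−10)≡13=n; s(18)→11·(18−10)≡10=k; i(8)→11·(8−10)≡4=e; y(24)→11·(24−10)≡24=y (all mod 26).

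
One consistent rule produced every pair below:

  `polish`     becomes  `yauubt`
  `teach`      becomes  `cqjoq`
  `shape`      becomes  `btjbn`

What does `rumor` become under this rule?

Shifts by position in polish: pos 0: p→y (+9), pos 1: o→a (+12), pos 2: l→u (+9), pos 3: i→u (+12) — repeating every 2. The shifts repeat in a cycle of length 2: positions 0,1,… shift by +9, +12, then the pattern repeats.
For rumor: r+9=a, u+12=g, m+9=v, o+12=a, r+9=a.

agvaa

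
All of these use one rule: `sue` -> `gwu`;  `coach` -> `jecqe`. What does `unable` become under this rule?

Two steps: reverse the string, then apply a Caesar shift of +2.
On unable: reverse → elbanu; then shift: e+2=g, l+2=n, b+2=d, a+2=c, n+2=p, u+2=w.

gndcpw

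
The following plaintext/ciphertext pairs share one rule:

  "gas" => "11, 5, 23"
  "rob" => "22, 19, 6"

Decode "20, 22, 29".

g is letter #7 and maps to 11: an offset of 4. The number is (letter's place in the alphabet, a=1) + 4.
Decoding 20, 22, 29: 20→(20−4)÷1=16=p, 22→(22−4)÷1=18=r, 29→(29−4)÷1=25=y.

pry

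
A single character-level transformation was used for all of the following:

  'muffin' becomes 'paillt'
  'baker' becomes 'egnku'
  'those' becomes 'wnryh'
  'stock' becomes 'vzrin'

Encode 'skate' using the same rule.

A repeating key of period 2 is used — shifts +3, +6 over and over.
On skate: s+3=v, k+6=q, a+3=d, t+6=z, e+3=h.

vqdzh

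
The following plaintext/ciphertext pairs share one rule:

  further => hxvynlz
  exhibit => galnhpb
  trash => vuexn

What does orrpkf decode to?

monkey

The shift increases by 1 at each position, starting from +2: 2, 3, 4, ….
Decoding orrpkf: o−2=m, r−3=o, r−4=n, p−5=k, k−6=e, f−7=y.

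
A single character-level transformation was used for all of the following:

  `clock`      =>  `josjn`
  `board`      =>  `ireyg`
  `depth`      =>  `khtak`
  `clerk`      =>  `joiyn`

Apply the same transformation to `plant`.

woeuw

Shifts by position in clock: pos 0: c→j (+7), pos 1: l→o (+3), pos 2: o→s (+4), pos 3: c→j (+7), pos 4: k→n (+3) — repeating every 3. The shifts repeat in a cycle of length 3: positions 0,1,… shift by +7, +3, +4, then the pattern repeats.
Applying it to plant: p+7=w, l+3=o, a+4=e, n+7=u, t+3=w.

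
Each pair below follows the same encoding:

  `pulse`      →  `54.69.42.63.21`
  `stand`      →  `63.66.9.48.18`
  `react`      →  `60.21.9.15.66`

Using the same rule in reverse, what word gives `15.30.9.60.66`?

Each letter becomes 3×(its alphabet position, a=1..z=26) + 6.
Undoing it on 15.30.9.60.66: 15→(15−6)÷3=3=c, 30→(30−6)÷3=8=h, 9→(9−6)÷3=1=a, 60→(60−6)÷3=18=r, 66→(66−6)÷3=20=t.

chart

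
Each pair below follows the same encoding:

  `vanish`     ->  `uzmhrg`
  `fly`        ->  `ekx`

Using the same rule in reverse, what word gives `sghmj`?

Compare letters: v→u is +25, a→z is +25, n→m is +25 — a constant shift. It's a constant shift of +25 (ROT25).
Decoding sghmj: s−25=t, g−25=h, h−25=i, m−25=n, j−25=k.

think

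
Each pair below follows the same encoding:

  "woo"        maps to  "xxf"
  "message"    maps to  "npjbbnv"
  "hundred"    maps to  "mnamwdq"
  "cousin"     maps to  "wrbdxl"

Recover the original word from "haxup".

The output letters match the input read backwards, each shifted +9: woo reversed is oow. Read the word backwards and shift each letter +9.
Reversing it on haxup: shift back: h−9=y, a−9=r, x−9=o, u−9=l, p−9=g → yrolg; then reverse → glory.

glory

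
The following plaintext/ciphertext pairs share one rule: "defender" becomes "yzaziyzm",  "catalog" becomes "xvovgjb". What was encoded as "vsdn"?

Compare letters: d→y is +21, e→z is +21, f→a is +21 — a constant shift. Each letter is shifted forward by 21 in the alphabet (a Caesar shift of +21).
Undoing it on vsdn: v−21=a, s−21=x, d−21=i, n−21=s.

axis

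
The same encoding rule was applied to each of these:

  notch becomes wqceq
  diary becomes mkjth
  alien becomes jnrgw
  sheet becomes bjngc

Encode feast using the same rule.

ogjuc

Shifts by position in notch: pos 0: n→w (+9), pos 1: o→q (+2), pos 2: t→c (+9), pos 3: c→e (+2) — repeating every 2. A repeating key of period 2 is used — shifts +9, +2 over and over.
Applying it to feast: f+9=o, e+2=g, a+9=j, s+2=u, t+9=c.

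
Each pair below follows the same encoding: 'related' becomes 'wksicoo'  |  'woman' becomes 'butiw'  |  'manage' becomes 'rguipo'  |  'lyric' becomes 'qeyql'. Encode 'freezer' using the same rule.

kxlmioc

In related: r→w is +5, e→k is +6, l→s is +7, a→i is +8 — the shift increases by 1 each position. Letter i (0-indexed) is shifted by i+5, so successive shifts are 5, 6, 7, ….
On freezer: f+5=k, r+6=x, e+7=l, e+8=m, z+9=i, e+10=o, r+11=c.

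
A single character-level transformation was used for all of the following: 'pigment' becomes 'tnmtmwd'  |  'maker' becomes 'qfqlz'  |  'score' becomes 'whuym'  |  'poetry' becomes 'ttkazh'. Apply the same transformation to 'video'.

znjlw

Each letter shifts forward by (position + 4), i.e. 4, 5, 6, … — the shift grows by one for each successive letter.
On video: v+4=z, i+5=n, d+6=j, e+7=l, o+8=w.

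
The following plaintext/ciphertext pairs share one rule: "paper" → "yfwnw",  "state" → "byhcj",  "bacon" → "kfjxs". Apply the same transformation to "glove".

Shifts by position in paper: pos 0: p→y (+9), pos 1: a→f (+5), pos 2: p→w (+7), pos 3: e→n (+9), pos 4: r→w (+5) — repeating every 3. The shifts repeat in a cycle of length 3: positions 0,1,… shift by +9, +5, +7, then the pattern repeats.
Applying it to glove: g+9=p, l+5=q, o+7=v, v+9=e, e+5=j.

pqvej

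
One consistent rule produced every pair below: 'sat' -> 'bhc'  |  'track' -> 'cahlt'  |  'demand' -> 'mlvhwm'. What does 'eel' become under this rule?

llu

The shift depends on letter class: consonant s→b is +9, but vowel a→h is +7. Two shifts are in play — +7 for a/e/i/o/u, +9 for every other letter.
Applying it to eel: e(vowel)+7=l, e(vowel)+7=l, l(cons)+9=u.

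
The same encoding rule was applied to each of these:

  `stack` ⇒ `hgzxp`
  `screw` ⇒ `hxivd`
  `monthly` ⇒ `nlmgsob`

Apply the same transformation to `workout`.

dliplfg

Each pair mirrors across the alphabet (s↔h, t↔g, a↔z): positions sum to 25. Letters are reflected about the middle of the alphabet (position → 25−position): Atbash.
On workout: w↔d, o↔l, r↔i, k↔p, o↔l, u↔f, t↔g.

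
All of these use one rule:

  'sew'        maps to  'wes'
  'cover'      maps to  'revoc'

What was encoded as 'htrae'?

It's just the letters in reverse order.
Reversing it on htrae: then reverse → earth.

earth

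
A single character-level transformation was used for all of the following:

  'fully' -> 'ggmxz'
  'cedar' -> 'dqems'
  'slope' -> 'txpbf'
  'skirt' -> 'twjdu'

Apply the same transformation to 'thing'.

Shifts by position in fully: pos 0: f→g (+1), pos 1: u→g (+12), pos 2: l→m (+1), pos 3: l→x (+12) — repeating every 2. It's a Vigenère-style cipher with numeric key [1,12]: position i shifts by key[i mod 2].
For thing: t+1=u, h+12=t, i+1=j, n+12=z, g+1=h.

utjzh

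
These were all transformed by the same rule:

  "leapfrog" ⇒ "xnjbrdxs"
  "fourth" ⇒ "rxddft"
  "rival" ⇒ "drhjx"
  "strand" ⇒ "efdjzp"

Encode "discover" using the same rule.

The shift depends on letter class: consonant l→x is +12, but vowel e→n is +9. The rule splits by letter class: vowels +9, consonants +12.
For discover: d(cons)+12=p, i(vowel)+9=r, s(cons)+12=e, c(cons)+12=o, o(vowel)+9=x, v(cons)+12=h, e(vowel)+9=n, r(cons)+12=d.

preoxhnd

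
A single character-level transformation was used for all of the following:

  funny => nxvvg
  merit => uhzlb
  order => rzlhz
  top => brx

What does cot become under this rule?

krb

Vowels shift forward by 3 and consonants shift forward by 8.
On cot: c(cons)+8=k, o(vowel)+3=r, t(cons)+8=b.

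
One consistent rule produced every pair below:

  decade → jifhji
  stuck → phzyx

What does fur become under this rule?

wzk

The output letters match the input read backwards, each shifted +5: decade reversed is edaced. Read the word backwards and shift each letter +5.
For fur: reverse → ruf; then shift: r+5=w, u+5=z, f+5=k.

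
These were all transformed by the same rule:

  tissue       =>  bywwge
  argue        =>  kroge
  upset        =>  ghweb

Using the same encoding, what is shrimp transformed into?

This is an affine cipher: with a=0,…,z=25, each position x becomes (5x+10) mod 26.
On shrimp: s(18)→5·18+10≡22=w; h(7)→5·7+10≡19=t; r(17)→5·17+10≡17=r; i(8)→5·8+10≡24=y; m(12)→5·12+10≡18=s; p(15)→5·15+10≡7=h (all mod 26).

wtrysh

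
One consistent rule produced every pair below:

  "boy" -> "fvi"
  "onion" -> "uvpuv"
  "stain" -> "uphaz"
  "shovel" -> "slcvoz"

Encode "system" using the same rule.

The output letters match the input read backwards, each shifted +7: boy reversed is yob. Two steps: reverse the string, then apply a Caesar shift of +7.
On system: reverse → metsys; then shift: m+7=t, e+7=l, t+7=a, s+7=z, y+7=f, s+7=z.

tlazfz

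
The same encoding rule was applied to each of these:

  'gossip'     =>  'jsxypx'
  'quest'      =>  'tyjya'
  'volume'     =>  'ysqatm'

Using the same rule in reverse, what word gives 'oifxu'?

In gossip: g→j is +3, o→s is +4, s→x is +5, s→y is +6 — the shift increases by 1 each position. Each letter shifts forward by (position + 3), i.e. 3, 4, 5, … — the shift grows by one for each successive letter.
Undoing it on oifxu: o−3=l, i−4=e, f−5=a, x−6=r, u−7=n.

learn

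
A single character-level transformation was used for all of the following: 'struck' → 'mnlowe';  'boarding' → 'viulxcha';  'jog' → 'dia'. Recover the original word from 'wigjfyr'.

complex

Compare letters: s→m is +20, t→n is +20, r→l is +20 — a constant shift. Each letter is shifted forward by 20 in the alphabet (a Caesar shift of +20).
Reversing it on wigjfyr: w−20=c, i−20=o, g−20=m, j−20=p, f−20=l, y−20=e, r−20=x.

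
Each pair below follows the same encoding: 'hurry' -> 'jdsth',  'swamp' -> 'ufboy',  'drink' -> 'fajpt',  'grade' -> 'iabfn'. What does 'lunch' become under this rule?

Shifts by position in hurry: pos 0: h→j (+2), pos 1: u→d (+9), pos 2: r→s (+1), pos 3: r→t (+2), pos 4: y→h (+9) — repeating every 3. It's a Vigenère-style cipher with numeric key [2,9,1]: position i shifts by key[i mod 3].
For lunch: l+2=n, u+9=d, n+1=o, c+2=e, h+9=q.

ndoeq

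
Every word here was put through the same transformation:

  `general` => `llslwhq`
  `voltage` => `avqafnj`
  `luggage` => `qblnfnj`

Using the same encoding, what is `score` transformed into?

xjtyj

The shifts repeat in a cycle of length 2: positions 0,1,… shift by +5, +7, then the pattern repeats.
Applying it to score: s+5=x, c+7=j, o+5=t, r+7=y, e+5=j.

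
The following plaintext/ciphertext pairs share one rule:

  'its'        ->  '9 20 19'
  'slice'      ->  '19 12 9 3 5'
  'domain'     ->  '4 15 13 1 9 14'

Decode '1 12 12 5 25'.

i is letter #9 and maps to 9: an offset of 0. Letters become their 1-indexed alphabet positions: a=1 … z=26.
Decoding 1 12 12 5 25: 1=a, 12=l, 12=l, 5=e, 25=y.

alley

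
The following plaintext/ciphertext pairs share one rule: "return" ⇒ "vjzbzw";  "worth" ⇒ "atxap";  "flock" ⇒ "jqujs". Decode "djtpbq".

zenith

In return: r→v is +4, e→j is +5, t→z is +6, u→b is +7 — the shift increases by 1 each position. Each letter shifts forward by (position + 4), i.e. 4, 5, 6, … — the shift grows by one for each successive letter.
Undoing it on djtpbq: d−4=z, j−5=e, t−6=n, p−7=i, b−8=t, q−9=h.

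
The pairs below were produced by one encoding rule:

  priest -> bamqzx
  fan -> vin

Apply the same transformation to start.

The output letters match the input read backwards, each shifted +8: priest reversed is tseirp. The word is reversed, then every letter is shifted forward by 8.
For start: reverse → trats; then shift: t+8=b, r+8=z, a+8=i, t+8=b, s+8=a.

bziba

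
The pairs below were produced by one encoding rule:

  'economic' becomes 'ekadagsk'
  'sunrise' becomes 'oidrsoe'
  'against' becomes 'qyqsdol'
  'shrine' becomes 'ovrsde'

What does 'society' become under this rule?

oakselw

This is an affine cipher: with a=0,…,z=25, each position x becomes (23x+16) mod 26.
Applying it to society: s(18)→23·18+16≡14=o; o(14)→23·14+16≡0=a; c(2)→23·2+16≡10=k; i(8)→23·8+16≡18=s; e(4)→23·4+16≡4=e; t(19)→23·19+16≡11=l; y(24)→23·24+16≡22=w (all mod 26).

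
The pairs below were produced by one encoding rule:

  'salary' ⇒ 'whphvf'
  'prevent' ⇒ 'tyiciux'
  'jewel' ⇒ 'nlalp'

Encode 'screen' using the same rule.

wjvliu

It's a Vigenère-style cipher with numeric key [4,7]: position i shifts by key[i mod 2].
On screen: s+4=w, c+7=j, r+4=v, e+7=l, e+4=i, n+7=u.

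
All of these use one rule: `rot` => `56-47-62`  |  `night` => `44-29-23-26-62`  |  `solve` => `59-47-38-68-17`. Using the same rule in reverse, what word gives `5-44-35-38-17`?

Each letter becomes 3×(its alphabet position, a=1..z=26) + 2.
Decoding 5-44-35-38-17: 5→(5−2)÷3=1=a, 44→(44−2)÷3=14=n, 35→(35−2)÷3=11=k, 38→(38−2)÷3=12=l, 17→(17−2)÷3=5=e.

ankle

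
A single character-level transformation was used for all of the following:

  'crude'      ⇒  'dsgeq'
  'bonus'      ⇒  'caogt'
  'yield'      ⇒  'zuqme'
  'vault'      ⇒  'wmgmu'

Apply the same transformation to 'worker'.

xaslqs

Vowels shift forward by 12 and consonants shift forward by 1.
On worker: w(cons)+1=x, o(vowel)+12=a, r(cons)+1=s, k(cons)+1=l, e(vowel)+12=q, r(cons)+1=s.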